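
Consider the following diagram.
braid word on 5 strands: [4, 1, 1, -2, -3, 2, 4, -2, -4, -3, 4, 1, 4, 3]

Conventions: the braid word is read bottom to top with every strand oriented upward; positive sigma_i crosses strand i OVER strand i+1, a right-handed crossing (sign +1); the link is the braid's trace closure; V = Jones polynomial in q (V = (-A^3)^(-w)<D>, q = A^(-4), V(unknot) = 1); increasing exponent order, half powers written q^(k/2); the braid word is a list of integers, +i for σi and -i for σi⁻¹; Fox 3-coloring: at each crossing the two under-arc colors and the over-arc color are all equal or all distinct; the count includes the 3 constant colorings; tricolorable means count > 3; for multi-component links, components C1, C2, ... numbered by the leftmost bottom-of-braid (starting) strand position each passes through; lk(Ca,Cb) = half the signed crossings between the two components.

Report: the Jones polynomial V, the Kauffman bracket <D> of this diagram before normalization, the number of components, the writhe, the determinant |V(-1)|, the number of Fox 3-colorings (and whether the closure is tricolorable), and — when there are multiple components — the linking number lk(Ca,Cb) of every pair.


V = q + q^3 - q^4
<D> = -A^-4 + 1 + A^8 (w = +4)
1 component over 14 crossings, w = +4
9 Fox colorings among 3^14, |V(-1)| = 3: tricolorable
why: V spans 3 powers of q: at least 3 crossings in any diagram


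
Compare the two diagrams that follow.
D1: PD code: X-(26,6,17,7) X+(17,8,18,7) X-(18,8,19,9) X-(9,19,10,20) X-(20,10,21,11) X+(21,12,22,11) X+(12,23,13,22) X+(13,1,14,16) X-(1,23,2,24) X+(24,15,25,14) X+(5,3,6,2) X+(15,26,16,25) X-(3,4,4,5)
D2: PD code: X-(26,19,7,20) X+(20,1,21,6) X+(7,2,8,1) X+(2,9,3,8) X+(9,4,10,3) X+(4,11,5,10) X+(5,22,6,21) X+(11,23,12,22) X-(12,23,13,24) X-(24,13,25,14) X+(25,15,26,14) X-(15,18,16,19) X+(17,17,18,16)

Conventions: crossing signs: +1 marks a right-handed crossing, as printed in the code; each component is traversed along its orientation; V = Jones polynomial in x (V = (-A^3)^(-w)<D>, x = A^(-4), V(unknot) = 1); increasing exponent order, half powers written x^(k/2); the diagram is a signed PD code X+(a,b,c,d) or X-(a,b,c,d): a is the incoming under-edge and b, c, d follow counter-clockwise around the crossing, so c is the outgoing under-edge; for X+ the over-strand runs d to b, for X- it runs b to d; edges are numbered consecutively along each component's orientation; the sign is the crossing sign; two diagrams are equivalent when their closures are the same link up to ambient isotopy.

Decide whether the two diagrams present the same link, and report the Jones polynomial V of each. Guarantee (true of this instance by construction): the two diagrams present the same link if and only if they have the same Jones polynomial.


same link: no
V(D1) = -x^(-3/2) + x^(-1/2) - 2x^(1/2) + x^(3/2) - 2x^(5/2) + x^(7/2)  [13 crossings, <D> = -A^-11 + 2A^-7 - A^-3 + 2A - A^5 + A^9, w = +1]
D2 (bracket A^-15 - A^-11 + 2A^-7 - 2A^-3 + 2A - A^5 + A^9; 13 crossings at w = +5): V = -x^(3/2) + x^(5/2) - 2x^(7/2) + 2x^(9/2) - 2x^(11/2) + x^(13/2) - x^(15/2)
note: V(x) takes 2 values over 2 diagrams, fixing the grouping


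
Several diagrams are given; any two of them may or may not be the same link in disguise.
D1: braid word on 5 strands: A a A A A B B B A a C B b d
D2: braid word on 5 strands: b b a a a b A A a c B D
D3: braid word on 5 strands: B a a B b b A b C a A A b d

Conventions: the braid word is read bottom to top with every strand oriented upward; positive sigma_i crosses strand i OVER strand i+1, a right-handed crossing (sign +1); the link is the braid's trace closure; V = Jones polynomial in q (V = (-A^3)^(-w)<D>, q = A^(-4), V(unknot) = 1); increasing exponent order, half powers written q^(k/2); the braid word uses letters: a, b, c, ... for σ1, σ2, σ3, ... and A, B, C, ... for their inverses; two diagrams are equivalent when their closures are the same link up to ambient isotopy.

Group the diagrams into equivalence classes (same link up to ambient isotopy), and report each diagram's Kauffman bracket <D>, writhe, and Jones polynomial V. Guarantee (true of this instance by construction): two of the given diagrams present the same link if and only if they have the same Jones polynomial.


classes: {D1} | {D2} | {D3}
V(D1) = q^-8 - 2q^-7 + q^-6 - 2q^-5 + 2q^-4 + q^-2  [14 crossings, <D> = A^-10 + 2A^-2 - 2A^2 + A^6 - 2A^10 + A^14, w = -6]
V(D2) = q - q^2 + 2q^3 - q^4 + q^5 - q^6  (w +4, c 12, <D> = -A^-12 + A^-8 - A^-4 + 2 - A^4 + A^8)
D3 (bracket A^6; 14 crossings at w = +2): V = 1
note: 3 classes among 3 diagrams; unequal V(q) rules out equality


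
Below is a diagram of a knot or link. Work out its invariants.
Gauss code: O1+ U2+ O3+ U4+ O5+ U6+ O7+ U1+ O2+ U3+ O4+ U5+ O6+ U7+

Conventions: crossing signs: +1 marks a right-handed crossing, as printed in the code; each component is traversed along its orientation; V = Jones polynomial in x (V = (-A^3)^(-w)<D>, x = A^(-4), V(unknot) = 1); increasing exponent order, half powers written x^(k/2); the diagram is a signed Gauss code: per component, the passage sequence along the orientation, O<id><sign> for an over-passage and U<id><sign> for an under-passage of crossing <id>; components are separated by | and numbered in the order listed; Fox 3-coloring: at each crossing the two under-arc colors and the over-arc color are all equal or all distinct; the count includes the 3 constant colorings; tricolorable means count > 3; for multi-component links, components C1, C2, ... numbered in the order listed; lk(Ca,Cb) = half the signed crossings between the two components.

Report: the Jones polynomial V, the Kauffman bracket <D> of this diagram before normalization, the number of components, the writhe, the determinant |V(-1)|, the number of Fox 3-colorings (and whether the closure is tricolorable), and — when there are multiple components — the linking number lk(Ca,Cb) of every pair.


V(x) = x^3 + x^5 - x^6 + x^7 - x^8 + x^9 - x^10
bracket: A^-19 - A^-15 + A^-11 - A^-7 + A^-3 - A - A^9, w = +7
1 component, writhe +7, over 7 crossings
det 7, colorings 3 of 3^7 — not tricolorable
observation: the span of V is 7, forcing >= 7 crossings in any diagram


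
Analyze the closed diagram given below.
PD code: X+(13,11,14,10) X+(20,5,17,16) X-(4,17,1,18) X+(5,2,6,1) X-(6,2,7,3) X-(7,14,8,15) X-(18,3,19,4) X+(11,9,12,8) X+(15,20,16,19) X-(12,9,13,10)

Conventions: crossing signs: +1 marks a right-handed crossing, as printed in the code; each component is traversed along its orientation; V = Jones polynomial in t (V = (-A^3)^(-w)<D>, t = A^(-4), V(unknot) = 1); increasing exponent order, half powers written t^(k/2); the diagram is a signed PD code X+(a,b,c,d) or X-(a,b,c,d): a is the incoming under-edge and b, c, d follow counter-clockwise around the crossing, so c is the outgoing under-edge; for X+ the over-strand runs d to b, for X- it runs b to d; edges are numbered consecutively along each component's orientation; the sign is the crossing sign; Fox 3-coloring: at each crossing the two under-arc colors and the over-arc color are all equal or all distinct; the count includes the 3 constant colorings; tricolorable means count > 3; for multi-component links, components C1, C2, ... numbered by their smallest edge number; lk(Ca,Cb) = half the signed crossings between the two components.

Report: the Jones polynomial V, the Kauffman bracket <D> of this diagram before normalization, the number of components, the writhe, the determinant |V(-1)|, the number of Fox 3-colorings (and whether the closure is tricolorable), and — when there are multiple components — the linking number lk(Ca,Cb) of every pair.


Jones polynomial: V(t) = t^-2 + 2 + t^2
<D> = A^-8 + 2 + A^8; writhe 0
components 3, writhe 0 (10 crossings)
linking number lk(C1,C2) = 0
lk(C1,C3): -1
lk(C2,C3) = +1
3-colorings: 3 of 3^10, det 4 — not tricolorable
note: the span of V is 4, within the link bound 10 + 3 - 1


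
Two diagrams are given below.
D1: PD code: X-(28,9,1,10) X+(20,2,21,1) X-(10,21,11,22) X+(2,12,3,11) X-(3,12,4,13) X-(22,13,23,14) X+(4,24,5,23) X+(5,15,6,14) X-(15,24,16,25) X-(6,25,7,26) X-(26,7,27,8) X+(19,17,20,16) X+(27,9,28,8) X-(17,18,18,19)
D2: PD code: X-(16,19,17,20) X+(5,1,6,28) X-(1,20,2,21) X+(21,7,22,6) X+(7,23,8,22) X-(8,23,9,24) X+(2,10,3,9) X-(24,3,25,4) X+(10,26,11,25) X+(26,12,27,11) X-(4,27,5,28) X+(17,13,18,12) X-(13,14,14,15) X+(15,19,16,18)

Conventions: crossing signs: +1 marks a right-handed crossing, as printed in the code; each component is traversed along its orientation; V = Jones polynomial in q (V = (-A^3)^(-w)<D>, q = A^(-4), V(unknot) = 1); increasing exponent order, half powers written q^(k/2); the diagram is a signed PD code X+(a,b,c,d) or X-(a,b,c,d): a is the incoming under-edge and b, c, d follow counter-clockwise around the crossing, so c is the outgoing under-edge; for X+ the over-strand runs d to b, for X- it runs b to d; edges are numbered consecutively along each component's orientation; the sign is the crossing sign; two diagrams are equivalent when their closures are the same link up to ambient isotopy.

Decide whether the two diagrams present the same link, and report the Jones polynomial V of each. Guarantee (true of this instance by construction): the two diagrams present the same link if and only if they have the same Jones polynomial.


equivalent: no
V(D1) = q^-5 - 2q^-4 + 2q^-3 - 2q^-2 + 2q^-1 - 1 + q  (w -2, c 14, <D> = A^-10 - A^-6 + 2A^-2 - 2A^2 + 2A^6 - 2A^10 + A^14)
V(D2) = 1  (w +2, c 14, <D> = A^6)
why: comparing 2 Jones polynomials yields 2 groups


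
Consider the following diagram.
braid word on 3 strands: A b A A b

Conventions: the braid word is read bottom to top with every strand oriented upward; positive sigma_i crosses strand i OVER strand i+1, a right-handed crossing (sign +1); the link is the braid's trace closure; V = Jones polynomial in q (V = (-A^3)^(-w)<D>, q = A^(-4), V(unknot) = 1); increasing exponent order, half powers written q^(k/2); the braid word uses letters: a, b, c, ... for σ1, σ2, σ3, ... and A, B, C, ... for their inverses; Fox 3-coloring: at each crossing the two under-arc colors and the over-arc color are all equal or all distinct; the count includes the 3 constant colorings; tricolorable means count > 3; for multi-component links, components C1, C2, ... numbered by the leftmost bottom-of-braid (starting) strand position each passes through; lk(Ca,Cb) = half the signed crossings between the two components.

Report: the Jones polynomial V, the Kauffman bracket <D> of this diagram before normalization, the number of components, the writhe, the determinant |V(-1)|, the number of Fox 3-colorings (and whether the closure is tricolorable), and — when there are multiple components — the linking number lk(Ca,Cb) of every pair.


V = q^(-7/2) - 2q^(-5/2) + q^(-3/2) - 2q^(-1/2) + q^(1/2) - q^(3/2)
<D> = A^-9 - A^-5 + 2A^-1 - A^3 + 2A^7 - A^11 (w = -1)
2 components over 5 crossings, w = -1
lk(C1,C2): 0
3 Fox colorings among 3^5, |V(-1)| = 8: not tricolorable
why: every pair of the 2 components has lk = 0


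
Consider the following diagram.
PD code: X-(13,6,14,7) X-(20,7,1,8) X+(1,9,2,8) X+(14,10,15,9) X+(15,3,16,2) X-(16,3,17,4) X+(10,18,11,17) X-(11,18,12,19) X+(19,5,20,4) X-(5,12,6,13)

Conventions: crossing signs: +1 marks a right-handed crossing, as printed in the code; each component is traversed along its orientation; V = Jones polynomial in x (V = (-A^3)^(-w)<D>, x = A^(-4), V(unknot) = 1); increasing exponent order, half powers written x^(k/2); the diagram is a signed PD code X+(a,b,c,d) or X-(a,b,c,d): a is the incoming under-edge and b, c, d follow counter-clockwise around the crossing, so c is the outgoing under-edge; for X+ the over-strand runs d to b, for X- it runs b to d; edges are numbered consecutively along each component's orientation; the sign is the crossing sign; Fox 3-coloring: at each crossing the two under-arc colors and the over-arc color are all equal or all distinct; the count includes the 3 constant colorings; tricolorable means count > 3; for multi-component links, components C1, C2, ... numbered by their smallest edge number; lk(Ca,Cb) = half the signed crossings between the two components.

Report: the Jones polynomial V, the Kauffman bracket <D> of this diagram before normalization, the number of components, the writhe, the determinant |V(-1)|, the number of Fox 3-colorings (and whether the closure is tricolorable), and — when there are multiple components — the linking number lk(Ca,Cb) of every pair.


V(x) = 1
bracket: 1, w = 0
1 component, writhe 0, over 10 crossings
det 1, colorings 3 of 3^10 — not tricolorable
observation: det 1 = |V(-1)|; not divisible by 3, so not tricolorable


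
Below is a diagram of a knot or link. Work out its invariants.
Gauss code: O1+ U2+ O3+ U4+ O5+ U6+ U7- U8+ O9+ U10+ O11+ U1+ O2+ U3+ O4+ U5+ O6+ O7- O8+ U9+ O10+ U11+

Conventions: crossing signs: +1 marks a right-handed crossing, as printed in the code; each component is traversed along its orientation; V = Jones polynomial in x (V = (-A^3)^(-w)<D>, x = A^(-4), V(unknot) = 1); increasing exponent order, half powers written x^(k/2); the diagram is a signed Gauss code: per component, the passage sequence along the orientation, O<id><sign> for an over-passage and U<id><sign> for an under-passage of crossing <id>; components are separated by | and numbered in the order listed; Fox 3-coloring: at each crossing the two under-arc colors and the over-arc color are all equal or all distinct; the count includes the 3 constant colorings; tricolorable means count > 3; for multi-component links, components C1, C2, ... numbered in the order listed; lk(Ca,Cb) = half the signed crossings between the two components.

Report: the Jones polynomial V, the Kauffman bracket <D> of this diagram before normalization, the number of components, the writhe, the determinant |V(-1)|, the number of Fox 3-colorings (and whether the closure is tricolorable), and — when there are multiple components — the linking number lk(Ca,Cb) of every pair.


V = x^4 + x^6 - x^7 + x^8 - x^9 + x^10 - x^11 + x^12 - x^13
<D> = A^-25 - A^-21 + A^-17 - A^-13 + A^-9 - A^-5 + A^-1 - A^3 - A^11 (w = +9)
1 component over 11 crossings, w = +9
9 Fox colorings among 3^11, |V(-1)| = 9: tricolorable
why: det 9 = |V(-1)|; divisible by 3, so tricolorable


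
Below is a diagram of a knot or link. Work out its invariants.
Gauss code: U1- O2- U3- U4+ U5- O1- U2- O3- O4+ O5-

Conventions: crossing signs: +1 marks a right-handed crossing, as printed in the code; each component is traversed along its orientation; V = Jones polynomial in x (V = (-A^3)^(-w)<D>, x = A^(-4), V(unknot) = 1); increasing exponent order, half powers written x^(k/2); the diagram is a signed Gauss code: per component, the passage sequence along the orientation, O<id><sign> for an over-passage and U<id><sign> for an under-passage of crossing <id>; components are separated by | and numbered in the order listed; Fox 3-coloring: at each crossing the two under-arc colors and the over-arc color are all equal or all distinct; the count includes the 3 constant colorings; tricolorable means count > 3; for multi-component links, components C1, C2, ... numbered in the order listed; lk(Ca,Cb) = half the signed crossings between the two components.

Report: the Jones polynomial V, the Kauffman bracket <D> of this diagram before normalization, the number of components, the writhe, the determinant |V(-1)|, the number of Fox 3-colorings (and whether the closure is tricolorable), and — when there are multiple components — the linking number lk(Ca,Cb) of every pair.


V(x) = -x^-4 + x^-3 + x^-1
bracket: -A^-5 - A^3 + A^7, w = -3
1 component, writhe -3, over 5 crossings
det 3, colorings 9 of 3^5 — tricolorable
observation: V spans 3 powers of x: at least 3 crossings in any diagram


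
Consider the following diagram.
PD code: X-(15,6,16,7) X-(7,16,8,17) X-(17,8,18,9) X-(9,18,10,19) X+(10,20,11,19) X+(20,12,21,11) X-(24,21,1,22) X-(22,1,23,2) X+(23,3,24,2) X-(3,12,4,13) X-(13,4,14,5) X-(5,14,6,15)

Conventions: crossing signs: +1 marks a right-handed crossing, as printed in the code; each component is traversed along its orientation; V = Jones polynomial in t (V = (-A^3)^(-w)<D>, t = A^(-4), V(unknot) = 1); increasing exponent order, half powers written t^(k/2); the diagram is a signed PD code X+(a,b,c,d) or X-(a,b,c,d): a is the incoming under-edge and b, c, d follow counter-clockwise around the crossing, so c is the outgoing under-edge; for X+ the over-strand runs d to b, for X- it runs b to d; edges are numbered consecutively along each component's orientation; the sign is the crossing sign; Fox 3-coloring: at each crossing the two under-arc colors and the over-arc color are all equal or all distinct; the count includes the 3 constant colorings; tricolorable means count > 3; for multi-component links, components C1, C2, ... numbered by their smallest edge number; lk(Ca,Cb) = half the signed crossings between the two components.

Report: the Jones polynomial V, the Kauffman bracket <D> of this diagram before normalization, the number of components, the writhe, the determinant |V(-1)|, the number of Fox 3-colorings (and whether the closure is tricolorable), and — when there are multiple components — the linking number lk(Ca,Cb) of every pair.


V = -t^-7 + t^-6 - t^-5 + t^-4 + t^-2
<D> = A^-10 + A^-2 - A^2 + A^6 - A^10 (w = -6)
1 component over 12 crossings, w = -6
3 Fox colorings among 3^12, |V(-1)| = 5: not tricolorable
why: w = -6 shifts under R1 moves; the (-A^3)^(6) factor cancels that in V


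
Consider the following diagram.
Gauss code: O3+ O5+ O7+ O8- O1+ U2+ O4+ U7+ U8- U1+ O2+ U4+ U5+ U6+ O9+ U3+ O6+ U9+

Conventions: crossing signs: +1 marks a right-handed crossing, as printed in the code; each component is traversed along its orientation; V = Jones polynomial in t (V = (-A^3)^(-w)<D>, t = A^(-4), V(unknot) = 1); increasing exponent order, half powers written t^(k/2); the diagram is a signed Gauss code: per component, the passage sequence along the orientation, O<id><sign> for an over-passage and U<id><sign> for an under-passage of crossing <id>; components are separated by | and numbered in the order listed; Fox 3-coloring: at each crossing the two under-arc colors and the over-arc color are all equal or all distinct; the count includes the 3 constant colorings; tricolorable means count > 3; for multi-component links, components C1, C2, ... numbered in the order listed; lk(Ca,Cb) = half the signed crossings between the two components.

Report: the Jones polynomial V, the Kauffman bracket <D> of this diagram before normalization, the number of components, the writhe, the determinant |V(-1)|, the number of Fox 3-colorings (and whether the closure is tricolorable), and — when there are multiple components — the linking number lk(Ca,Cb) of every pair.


V(t) = t^2 + 2t^4 - 2t^5 + t^6 - 2t^7 + t^8
bracket: -A^-11 + 2A^-7 - A^-3 + 2A - 2A^5 - A^13, w = +7
1 component, writhe +7, over 9 crossings
det 9, colorings 27 of 3^9 — tricolorable
observation: the span of V is 6, forcing >= 6 crossings in any diagram


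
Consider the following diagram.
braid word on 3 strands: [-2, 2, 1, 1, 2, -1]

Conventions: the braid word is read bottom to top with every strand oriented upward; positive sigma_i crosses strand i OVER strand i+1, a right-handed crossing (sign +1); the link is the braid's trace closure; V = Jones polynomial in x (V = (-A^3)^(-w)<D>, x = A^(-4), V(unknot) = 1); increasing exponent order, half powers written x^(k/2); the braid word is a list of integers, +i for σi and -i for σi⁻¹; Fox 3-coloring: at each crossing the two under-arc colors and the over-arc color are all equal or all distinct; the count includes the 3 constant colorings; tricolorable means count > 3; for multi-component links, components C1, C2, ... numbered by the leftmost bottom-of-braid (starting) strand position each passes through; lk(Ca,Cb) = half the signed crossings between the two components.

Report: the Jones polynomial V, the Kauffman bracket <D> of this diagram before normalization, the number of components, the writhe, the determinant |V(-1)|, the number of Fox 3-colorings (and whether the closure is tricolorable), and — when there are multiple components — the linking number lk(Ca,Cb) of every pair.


Jones polynomial: V(x) = 1
<D> = A^6; writhe +2
components 1, writhe +2 (6 crossings)
3-colorings: 3 of 3^6, det 1 — not tricolorable
note: free reduction leaves σ1 σ1 σ2 σ1⁻¹ of the original 6 letters


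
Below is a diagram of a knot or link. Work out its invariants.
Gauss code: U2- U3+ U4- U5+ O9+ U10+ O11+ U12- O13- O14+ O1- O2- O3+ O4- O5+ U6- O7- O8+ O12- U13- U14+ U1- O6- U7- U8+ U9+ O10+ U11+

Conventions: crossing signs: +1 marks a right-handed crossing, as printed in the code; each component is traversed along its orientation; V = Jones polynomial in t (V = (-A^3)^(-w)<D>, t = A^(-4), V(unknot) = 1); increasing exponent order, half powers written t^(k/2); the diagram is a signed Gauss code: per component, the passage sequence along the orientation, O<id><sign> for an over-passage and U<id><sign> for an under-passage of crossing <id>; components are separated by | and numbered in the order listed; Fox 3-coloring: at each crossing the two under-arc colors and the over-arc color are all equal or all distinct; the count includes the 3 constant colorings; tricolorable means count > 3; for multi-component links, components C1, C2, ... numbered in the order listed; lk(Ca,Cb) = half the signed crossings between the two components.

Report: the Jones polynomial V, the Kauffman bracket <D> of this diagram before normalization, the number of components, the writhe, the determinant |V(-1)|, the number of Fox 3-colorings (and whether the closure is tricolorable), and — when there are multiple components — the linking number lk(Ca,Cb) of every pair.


Jones polynomial: V(t) = -t^-3 + t^-2 - t^-1 + 3 - t + t^2 - t^3
<D> = -A^-12 + A^-8 - A^-4 + 3 - A^4 + A^8 - A^12; writhe 0
components 1, writhe 0 (14 crossings)
3-colorings: 27 of 3^14, det 9 — tricolorable
note: V spans 6 powers of t: at least 6 crossings in any diagram


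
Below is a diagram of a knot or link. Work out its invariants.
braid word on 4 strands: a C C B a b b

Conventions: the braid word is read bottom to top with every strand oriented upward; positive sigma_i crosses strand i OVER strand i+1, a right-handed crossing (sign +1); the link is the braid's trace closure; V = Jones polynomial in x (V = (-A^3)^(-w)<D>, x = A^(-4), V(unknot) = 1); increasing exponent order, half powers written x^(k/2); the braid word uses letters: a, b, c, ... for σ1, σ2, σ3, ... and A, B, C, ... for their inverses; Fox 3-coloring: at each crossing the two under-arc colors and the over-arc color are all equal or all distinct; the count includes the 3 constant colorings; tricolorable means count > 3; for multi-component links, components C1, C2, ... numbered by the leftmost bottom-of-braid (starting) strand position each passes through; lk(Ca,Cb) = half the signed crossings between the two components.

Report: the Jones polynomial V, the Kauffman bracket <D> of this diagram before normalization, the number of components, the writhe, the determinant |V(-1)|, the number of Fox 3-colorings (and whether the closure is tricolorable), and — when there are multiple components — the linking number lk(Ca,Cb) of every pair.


Jones polynomial: V(x) = x^-2 - x^-1 + 2 - x + 2x^2 + x^4
<D> = -A^-13 - 2A^-5 + A^-1 - 2A^3 + A^7 - A^11; writhe +1
components 3, writhe +1 (7 crossings)
linking number lk(C1,C2) = +2
lk(C1,C3): -1
lk(C2,C3) = 0
3-colorings: 3 of 3^7, det 8 — not tricolorable
note: |V(-1)| = 8: so not tricolorable, since 3 does not divide 8


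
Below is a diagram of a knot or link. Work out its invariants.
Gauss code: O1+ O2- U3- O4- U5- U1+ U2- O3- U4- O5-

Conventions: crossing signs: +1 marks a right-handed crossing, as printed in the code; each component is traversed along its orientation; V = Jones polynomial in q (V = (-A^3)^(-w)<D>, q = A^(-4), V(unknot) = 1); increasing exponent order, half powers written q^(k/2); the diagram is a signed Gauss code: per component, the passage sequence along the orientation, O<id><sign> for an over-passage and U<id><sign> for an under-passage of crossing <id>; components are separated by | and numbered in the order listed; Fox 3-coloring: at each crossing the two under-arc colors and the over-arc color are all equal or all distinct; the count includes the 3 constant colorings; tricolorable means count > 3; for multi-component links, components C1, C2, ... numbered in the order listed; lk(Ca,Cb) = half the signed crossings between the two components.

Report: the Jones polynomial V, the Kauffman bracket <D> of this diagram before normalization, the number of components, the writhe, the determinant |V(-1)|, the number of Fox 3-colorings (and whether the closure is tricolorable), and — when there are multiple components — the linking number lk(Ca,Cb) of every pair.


V = -q^-4 + q^-3 + q^-1
<D> = -A^-5 - A^3 + A^7 (w = -3)
1 component over 5 crossings, w = -3
9 Fox colorings among 3^5, |V(-1)| = 3: tricolorable
why: det 3 = |V(-1)|; divisible by 3, so tricolorable


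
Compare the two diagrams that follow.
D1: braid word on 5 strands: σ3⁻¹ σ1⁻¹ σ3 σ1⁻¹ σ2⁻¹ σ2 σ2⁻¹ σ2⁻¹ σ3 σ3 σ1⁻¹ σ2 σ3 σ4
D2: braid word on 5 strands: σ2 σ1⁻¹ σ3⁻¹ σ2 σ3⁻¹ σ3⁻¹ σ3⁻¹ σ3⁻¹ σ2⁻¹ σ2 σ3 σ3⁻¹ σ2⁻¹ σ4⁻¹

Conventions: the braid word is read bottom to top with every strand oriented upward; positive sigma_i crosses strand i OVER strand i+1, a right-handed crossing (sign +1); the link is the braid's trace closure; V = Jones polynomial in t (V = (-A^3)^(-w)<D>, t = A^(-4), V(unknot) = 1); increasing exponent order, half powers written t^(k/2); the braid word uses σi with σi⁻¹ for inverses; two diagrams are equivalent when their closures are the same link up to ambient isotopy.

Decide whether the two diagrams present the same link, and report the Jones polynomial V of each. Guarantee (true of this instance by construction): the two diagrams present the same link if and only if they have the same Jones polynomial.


equivalent: no
D1 (bracket -A^-4 + 2 - A^4 + 2A^8 - A^12 + A^16 - A^20; 14 crossings at w = 0): V = -t^-5 + t^-4 - t^-3 + 2t^-2 - t^-1 + 2 - t
D2 (bracket A^-10 + A^-2 - A^2 + A^6 - A^10; 14 crossings at w = -6): V = -t^-7 + t^-6 - t^-5 + t^-4 + t^-2
key observation: V(t) takes 2 values over 2 diagrams, fixing the grouping


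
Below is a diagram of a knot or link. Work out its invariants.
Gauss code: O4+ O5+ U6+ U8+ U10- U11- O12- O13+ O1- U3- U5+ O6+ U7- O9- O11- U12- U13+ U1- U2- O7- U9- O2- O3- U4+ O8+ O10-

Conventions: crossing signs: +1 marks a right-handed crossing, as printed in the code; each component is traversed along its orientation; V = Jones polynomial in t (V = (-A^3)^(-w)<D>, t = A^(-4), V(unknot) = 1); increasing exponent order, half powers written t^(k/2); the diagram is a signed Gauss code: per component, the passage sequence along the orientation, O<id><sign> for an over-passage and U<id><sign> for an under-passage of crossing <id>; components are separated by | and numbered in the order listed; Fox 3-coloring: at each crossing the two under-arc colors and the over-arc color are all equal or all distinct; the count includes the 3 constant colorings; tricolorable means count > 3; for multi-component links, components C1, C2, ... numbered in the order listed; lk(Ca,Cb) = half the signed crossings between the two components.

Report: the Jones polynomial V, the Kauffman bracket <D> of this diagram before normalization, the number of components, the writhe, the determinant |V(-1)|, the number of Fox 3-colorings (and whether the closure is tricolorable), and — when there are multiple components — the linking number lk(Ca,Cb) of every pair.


V = -t^-6 + t^-5 - t^-4 + 2t^-3 - t^-2 + t^-1
<D> = -A^-5 + A^-1 - 2A^3 + A^7 - A^11 + A^15 (w = -3)
1 component over 13 crossings, w = -3
3 Fox colorings among 3^13, |V(-1)| = 7: not tricolorable
why: |V(-1)| = 7: so not tricolorable, since 3 does not divide 7


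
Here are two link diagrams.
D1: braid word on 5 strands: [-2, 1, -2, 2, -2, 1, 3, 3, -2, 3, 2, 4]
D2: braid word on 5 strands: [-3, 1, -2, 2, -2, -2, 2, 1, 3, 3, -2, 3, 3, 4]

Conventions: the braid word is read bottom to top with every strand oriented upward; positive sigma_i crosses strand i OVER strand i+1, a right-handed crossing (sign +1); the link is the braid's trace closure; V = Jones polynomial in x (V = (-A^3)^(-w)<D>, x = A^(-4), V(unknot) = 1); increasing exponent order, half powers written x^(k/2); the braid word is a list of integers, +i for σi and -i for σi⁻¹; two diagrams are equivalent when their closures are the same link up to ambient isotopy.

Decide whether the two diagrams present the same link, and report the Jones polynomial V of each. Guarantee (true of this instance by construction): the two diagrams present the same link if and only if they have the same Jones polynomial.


same link: yes
V(D1) = x^-1 - 2 + 3x - 3x^2 + 4x^3 - 3x^4 + 2x^5 - x^6  [12 crossings, <D> = -A^-12 + 2A^-8 - 3A^-4 + 4 - 3A^4 + 3A^8 - 2A^12 + A^16, w = +4]
V(D2) = x^-1 - 2 + 3x - 3x^2 + 4x^3 - 3x^4 + 2x^5 - x^6  (w +4, c 14, <D> = -A^-12 + 2A^-8 - 3A^-4 + 4 - 3A^4 + 3A^8 - 2A^12 + A^16)
note: D2 (14 crossings) and D1 (12) are Markov-related braid presentations


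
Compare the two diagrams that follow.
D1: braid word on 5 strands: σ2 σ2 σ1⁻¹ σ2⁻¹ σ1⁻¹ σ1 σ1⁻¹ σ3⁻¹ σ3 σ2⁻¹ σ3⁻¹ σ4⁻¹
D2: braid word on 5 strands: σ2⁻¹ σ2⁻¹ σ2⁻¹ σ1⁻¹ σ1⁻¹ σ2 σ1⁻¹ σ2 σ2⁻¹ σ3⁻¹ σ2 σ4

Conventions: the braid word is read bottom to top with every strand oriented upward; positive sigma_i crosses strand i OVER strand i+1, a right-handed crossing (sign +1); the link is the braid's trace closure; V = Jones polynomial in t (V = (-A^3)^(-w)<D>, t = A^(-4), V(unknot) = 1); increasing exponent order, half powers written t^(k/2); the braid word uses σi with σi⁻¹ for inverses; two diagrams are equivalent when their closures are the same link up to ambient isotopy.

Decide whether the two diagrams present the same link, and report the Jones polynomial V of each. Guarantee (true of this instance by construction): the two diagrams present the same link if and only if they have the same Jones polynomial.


same link: no
V(D1) = 1  [12 crossings, <D> = A^-12, w = -4]
V(D2) = -t^-6 + t^-5 - t^-4 + 2t^-3 - t^-2 + t^-1  [12 crossings, <D> = A^-8 - A^-4 + 2 - A^4 + A^8 - A^12, w = -4]
insight: 2 classes among 2 diagrams; unequal V(t) rules out equality


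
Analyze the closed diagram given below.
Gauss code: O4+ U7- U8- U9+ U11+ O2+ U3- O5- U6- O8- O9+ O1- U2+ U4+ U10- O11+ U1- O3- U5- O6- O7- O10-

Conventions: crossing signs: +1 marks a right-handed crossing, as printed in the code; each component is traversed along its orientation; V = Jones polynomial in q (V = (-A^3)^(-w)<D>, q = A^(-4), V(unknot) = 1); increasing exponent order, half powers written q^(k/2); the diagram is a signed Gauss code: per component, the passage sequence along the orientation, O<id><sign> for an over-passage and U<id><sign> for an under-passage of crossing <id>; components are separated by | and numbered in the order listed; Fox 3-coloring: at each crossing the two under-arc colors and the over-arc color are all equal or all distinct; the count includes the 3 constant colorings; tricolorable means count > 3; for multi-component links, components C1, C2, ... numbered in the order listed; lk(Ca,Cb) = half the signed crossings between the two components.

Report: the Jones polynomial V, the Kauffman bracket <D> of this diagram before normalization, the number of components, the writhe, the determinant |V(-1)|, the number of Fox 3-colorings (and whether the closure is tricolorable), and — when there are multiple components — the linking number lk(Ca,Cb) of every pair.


Jones polynomial: V(q) = q^-5 - 2q^-4 + 2q^-3 - 2q^-2 + 2q^-1 - 1 + q
<D> = -A^-13 + A^-9 - 2A^-5 + 2A^-1 - 2A^3 + 2A^7 - A^11; writhe -3
components 1, writhe -3 (11 crossings)
3-colorings: 3 of 3^11, det 11 — not tricolorable
note: the span of V is 6, forcing >= 6 crossings in any diagram


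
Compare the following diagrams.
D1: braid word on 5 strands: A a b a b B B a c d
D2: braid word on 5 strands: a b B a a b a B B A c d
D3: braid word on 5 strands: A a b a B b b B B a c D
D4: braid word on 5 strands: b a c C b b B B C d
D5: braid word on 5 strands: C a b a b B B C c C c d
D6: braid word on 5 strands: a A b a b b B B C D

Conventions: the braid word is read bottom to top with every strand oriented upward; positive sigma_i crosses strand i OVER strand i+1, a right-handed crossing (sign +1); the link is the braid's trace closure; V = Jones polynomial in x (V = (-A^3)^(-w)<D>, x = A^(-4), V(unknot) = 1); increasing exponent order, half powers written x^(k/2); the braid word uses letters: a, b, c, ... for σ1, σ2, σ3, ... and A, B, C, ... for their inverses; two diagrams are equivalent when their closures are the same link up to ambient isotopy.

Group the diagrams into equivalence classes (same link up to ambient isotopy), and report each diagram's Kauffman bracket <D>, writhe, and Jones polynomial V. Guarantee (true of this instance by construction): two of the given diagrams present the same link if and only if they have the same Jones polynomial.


grouping into links: {D1, D2, D3, D4, D5, D6}
V(D1) = 1  (w +4, c 10, <D> = A^12)
D2 (bracket A^12; 12 crossings at w = +4): V = 1
D3 (bracket A^6; 12 crossings at w = +2): V = 1
V(D4) = 1  [10 crossings, <D> = A^6, w = +2]
V(D5) = 1  [12 crossings, <D> = A^6, w = +2]
D6 (bracket 1; 10 crossings at w = 0): V = 1
why: all 6 diagrams share one V(x), hence one class


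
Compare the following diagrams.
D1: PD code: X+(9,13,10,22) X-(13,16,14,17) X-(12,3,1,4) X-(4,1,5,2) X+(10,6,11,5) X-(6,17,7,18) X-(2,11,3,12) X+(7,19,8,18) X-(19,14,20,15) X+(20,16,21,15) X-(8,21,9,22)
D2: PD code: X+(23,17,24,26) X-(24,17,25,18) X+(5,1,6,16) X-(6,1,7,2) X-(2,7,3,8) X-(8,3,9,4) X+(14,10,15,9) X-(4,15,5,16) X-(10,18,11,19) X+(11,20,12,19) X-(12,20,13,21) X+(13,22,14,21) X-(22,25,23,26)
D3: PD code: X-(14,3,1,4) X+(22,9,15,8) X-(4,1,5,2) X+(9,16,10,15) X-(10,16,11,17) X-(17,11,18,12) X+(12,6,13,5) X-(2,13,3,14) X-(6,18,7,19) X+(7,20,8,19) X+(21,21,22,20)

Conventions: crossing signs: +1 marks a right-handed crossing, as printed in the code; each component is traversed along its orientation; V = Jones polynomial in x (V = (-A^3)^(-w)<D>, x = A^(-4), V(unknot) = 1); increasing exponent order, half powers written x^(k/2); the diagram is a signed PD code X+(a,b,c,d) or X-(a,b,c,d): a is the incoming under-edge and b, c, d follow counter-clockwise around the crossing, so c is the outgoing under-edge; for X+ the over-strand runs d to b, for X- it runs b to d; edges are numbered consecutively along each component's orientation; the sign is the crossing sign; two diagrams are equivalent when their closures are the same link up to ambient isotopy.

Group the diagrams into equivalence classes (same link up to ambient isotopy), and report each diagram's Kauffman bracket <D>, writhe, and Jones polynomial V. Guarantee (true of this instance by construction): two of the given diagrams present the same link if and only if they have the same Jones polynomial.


classes: {D1, D2, D3}
V(D1) = x^(-9/2) - x^(-5/2) - x^(-3/2) - x^(-1/2)  [11 crossings, <D> = A^-7 + A^-3 + A - A^9, w = -3]
V(D2) = x^(-9/2) - x^(-5/2) - x^(-3/2) - x^(-1/2)  [13 crossings, <D> = A^-7 + A^-3 + A - A^9, w = -3]
V(D3) = x^(-9/2) - x^(-5/2) - x^(-3/2) - x^(-1/2)  [11 crossings, <D> = A^-1 + A^3 + A^7 - A^15, w = -1]
note: one V(x) for all 3 diagrams — one class (guaranteed)


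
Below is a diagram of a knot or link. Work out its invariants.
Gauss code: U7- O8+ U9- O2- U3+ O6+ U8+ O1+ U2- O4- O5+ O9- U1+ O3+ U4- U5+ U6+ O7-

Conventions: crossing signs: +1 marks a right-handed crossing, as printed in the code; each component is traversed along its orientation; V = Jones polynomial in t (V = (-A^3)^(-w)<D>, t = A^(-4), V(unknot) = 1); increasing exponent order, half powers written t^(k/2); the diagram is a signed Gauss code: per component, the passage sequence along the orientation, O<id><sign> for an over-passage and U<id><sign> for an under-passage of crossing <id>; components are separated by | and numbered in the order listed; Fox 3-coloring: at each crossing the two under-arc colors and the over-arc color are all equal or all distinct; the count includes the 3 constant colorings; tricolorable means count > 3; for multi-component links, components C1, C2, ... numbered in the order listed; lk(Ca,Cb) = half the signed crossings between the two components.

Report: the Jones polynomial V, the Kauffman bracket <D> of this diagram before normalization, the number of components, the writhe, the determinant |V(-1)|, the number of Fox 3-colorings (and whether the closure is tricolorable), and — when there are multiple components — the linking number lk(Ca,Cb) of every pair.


Jones polynomial: V(t) = t^-1 - 1 + 2t - 2t^2 + 2t^3 - 2t^4 + t^5
<D> = -A^-17 + 2A^-13 - 2A^-9 + 2A^-5 - 2A^-1 + A^3 - A^7; writhe +1
components 1, writhe +1 (9 crossings)
3-colorings: 3 of 3^9, det 11 — not tricolorable
note: w = +1 shifts under R1 moves; the (-A^3)^(-1) factor cancels that in V


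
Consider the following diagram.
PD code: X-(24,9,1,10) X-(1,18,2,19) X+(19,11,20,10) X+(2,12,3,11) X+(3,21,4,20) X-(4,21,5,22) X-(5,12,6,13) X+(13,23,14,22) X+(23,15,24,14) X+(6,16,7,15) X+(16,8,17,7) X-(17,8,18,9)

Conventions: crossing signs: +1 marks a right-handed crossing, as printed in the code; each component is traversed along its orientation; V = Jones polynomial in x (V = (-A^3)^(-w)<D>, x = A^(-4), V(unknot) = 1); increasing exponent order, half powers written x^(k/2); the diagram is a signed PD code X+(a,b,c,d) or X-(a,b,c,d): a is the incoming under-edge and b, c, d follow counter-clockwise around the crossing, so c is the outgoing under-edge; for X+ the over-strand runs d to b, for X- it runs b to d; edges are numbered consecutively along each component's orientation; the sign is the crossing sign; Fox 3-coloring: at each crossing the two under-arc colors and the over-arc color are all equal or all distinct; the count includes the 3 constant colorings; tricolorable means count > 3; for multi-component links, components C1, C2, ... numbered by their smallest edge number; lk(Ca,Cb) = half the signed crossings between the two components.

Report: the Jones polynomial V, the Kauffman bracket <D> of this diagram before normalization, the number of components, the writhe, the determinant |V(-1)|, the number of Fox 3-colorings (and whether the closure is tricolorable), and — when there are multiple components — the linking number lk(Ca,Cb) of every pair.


V(x) = x + x^3 - x^4
bracket: -A^-10 + A^-6 + A^2, w = +2
1 component, writhe +2, over 12 crossings
det 3, colorings 9 of 3^12 — tricolorable
observation: |V(-1)| = 3: so tricolorable, since 3 divides 3


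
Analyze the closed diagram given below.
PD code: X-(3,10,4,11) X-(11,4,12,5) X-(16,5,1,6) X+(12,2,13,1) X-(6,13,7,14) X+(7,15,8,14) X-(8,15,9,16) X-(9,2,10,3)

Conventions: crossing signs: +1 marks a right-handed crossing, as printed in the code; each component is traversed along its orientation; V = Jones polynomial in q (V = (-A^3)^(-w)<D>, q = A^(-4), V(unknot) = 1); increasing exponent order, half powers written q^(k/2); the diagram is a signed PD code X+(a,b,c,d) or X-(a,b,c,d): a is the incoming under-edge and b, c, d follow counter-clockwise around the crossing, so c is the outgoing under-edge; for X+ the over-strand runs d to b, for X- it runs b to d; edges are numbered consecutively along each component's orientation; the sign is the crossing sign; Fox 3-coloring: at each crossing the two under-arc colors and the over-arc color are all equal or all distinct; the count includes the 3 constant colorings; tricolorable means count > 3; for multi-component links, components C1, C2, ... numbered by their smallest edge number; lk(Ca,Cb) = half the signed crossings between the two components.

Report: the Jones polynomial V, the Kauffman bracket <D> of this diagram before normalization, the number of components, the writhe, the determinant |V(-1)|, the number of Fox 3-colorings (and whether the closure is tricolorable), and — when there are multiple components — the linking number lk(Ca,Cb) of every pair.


V = -q^-6 + q^-5 - q^-4 + 2q^-3 - q^-2 + q^-1
<D> = A^-8 - A^-4 + 2 - A^4 + A^8 - A^12 (w = -4)
1 component over 8 crossings, w = -4
3 Fox colorings among 3^8, |V(-1)| = 7: not tricolorable
why: the span of V is 5, forcing >= 5 crossings in any diagram
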